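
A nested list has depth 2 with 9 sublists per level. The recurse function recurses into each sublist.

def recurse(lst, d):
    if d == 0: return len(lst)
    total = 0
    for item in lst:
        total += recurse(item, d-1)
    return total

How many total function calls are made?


At depth 0 (root): 1 call
At depth 1: each of 1 parents calls recurse on 9 children = 9 calls
At depth 2: each of 9 parents calls recurse on 9 children = 81 calls
Total: 1 + 9 + 81 = 91

91


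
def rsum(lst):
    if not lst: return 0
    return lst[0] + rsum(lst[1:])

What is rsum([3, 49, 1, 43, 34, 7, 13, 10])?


rsum([3, 49, 1, 43, 34, 7, 13, 10]) = 3 + rsum([49, 1, 43, 34, 7, 13, 10])
rsum([49, 1, 43, 34, 7, 13, 10]) = 49 + rsum([1, 43, 34, 7, 13, 10])
rsum([1, 43, 34, 7, 13, 10]) = 1 + rsum([43, 34, 7, 13, 10])
rsum([43, 34, 7, 13, 10]) = 43 + rsum([34, 7, 13, 10])
rsum([34, 7, 13, 10]) = 34 + rsum([7, 13, 10])
rsum([7, 13, 10]) = 7 + rsum([13, 10])
rsum([13, 10]) = 13 + rsum([10])
rsum([10]) = 10 + rsum([])
rsum([]) = 0  (base case)
Total: 3 + 49 + 1 + 43 + 34 + 7 + 13 + 10 + 0 = 160

160


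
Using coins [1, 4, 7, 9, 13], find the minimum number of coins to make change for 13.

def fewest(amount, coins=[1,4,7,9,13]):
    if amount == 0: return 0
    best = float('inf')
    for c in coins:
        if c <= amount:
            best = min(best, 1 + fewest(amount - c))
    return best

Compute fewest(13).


Building up with DP:
fewest(0) = 0
fewest(1) = min(1+fewest(0)=1+0=1) = 1
fewest(2) = min(1+fewest(1)=1+1=2) = 2
fewest(3) = min(1+fewest(2)=1+2=3) = 3
fewest(4) = min(1+fewest(3)=1+3=4, 1+fewest(0)=1+0=1) = 1
fewest(5) = min(1+fewest(4)=1+1=2, 1+fewest(1)=1+1=2) = 2
fewest(6) = min(1+fewest(5)=1+2=3, 1+fewest(2)=1+2=3) = 3
fewest(7) = min(1+fewest(6)=1+3=4, 1+fewest(3)=1+3=4, 1+fewest(0)=1+0=1) = 1
fewest(8) = min(1+fewest(7)=1+1=2, 1+fewest(4)=1+1=2, 1+fewest(1)=1+1=2) = 2
fewest(9) = min(1+fewest(8)=1+2=3, 1+fewest(5)=1+2=3, 1+fewest(2)=1+2=3, 1+fewest(0)=1+0=1) = 1
fewest(10) = min(1+fewest(9)=1+1=2, 1+fewest(6)=1+3=4, 1+fewest(3)=1+3=4, 1+fewest(1)=1+1=2) = 2
fewest(11) = min(1+fewest(10)=1+2=3, 1+fewest(7)=1+1=2, 1+fewest(4)=1+1=2, 1+fewest(2)=1+2=3) = 2
fewest(12) = min(1+fewest(11)=1+2=3, 1+fewest(8)=1+2=3, 1+fewest(5)=1+2=3, 1+fewest(3)=1+3=4) = 3
fewest(13) = min(1+fewest(12)=1+3=4, 1+fewest(9)=1+1=2, 1+fewest(6)=1+3=4, 1+fewest(4)=1+1=2, 1+fewest(0)=1+0=1) = 1

1


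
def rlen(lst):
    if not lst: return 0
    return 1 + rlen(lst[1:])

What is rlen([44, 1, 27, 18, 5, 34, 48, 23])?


rlen([44, 1, 27, 18, 5, 34, 48, 23]) = 1 + rlen([1, 27, 18, 5, 34, 48, 23])
rlen([1, 27, 18, 5, 34, 48, 23]) = 1 + rlen([27, 18, 5, 34, 48, 23])
rlen([27, 18, 5, 34, 48, 23]) = 1 + rlen([18, 5, 34, 48, 23])
rlen([18, 5, 34, 48, 23]) = 1 + rlen([5, 34, 48, 23])
rlen([5, 34, 48, 23]) = 1 + rlen([34, 48, 23])
rlen([34, 48, 23]) = 1 + rlen([48, 23])
rlen([48, 23]) = 1 + rlen([23])
rlen([23]) = 1 + rlen([])
rlen([]) = 0  (base case)
Unwinding: 1 + 1 + 1 + 1 + 1 + 1 + 1 + 1 + 0 = 8

8


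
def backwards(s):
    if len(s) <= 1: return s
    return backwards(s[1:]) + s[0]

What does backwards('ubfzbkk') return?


backwards('ubfzbkk') = backwards('bfzbkk') + 'u'
backwards('bfzbkk') = backwards('fzbkk') + 'b'
backwards('fzbkk') = backwards('zbkk') + 'f'
backwards('zbkk') = backwards('bkk') + 'z'
backwards('bkk') = backwards('kk') + 'b'
backwards('kk') = backwards('k') + 'k'
backwards('k') = 'k'  (base case)
Concatenating: 'k' + 'k' + 'b' + 'z' + 'f' + 'b' + 'u' = 'kkbzfbu'

kkbzfbu


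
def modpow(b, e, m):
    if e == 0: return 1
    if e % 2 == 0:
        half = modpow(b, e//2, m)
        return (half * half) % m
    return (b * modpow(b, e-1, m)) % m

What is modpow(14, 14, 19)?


modpow(14, 14, 19): e is even, compute modpow(14, 7, 19)
  modpow(14, 7, 19): e is odd, compute modpow(14, 6, 19)
    modpow(14, 6, 19): e is even, compute modpow(14, 3, 19)
      modpow(14, 3, 19): e is odd, compute modpow(14, 2, 19)
        modpow(14, 2, 19): e is even, compute modpow(14, 1, 19)
          modpow(14, 1, 19): e is odd, compute modpow(14, 0, 19)
          modpow(14, 0, 19) = 1
          (14 * 1) % 19 = 14
        half=14, (14*14) % 19 = 6
      (14 * 6) % 19 = 8
    half=8, (8*8) % 19 = 7
  (14 * 7) % 19 = 3
half=3, (3*3) % 19 = 9

9


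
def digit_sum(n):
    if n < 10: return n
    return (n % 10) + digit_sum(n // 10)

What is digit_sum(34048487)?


digit_sum(34048487) = 7 + digit_sum(3404848)
digit_sum(3404848) = 8 + digit_sum(340484)
digit_sum(340484) = 4 + digit_sum(34048)
digit_sum(34048) = 8 + digit_sum(3404)
digit_sum(3404) = 4 + digit_sum(340)
digit_sum(340) = 0 + digit_sum(34)
digit_sum(34) = 4 + digit_sum(3)
digit_sum(3) = 3  (base case)
Total: 7 + 8 + 4 + 8 + 4 + 0 + 4 + 3 = 38

38


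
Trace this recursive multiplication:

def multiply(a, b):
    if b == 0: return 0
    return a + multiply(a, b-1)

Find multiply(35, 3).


multiply(35, 3) = 35 + multiply(35, 2)
multiply(35, 2) = 35 + multiply(35, 1)
multiply(35, 1) = 35 + multiply(35, 0)
multiply(35, 0) = 0  (base case)
Total: 35 + 35 + 35 + 0 = 105

105


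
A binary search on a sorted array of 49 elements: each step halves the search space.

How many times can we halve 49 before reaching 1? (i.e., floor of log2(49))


49 / 2 = 24
24 / 2 = 12
12 / 2 = 6
6 / 2 = 3
3 / 2 = 1
Reached 1 after 5 halvings

5


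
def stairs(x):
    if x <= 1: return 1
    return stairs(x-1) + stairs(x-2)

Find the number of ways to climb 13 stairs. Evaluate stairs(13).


Building up from base cases:
stairs(0) = 1
stairs(1) = 1
stairs(2) = stairs(1) + stairs(0) = 1 + 1 = 2
stairs(3) = stairs(2) + stairs(1) = 2 + 1 = 3
stairs(4) = stairs(3) + stairs(2) = 3 + 2 = 5
stairs(5) = stairs(4) + stairs(3) = 5 + 3 = 8
stairs(6) = stairs(5) + stairs(4) = 8 + 5 = 13
stairs(7) = stairs(6) + stairs(5) = 13 + 8 = 21
stairs(8) = stairs(7) + stairs(6) = 21 + 13 = 34
stairs(9) = stairs(8) + stairs(7) = 34 + 21 = 55
stairs(10) = stairs(9) + stairs(8) = 55 + 34 = 89
stairs(11) = stairs(10) + stairs(9) = 89 + 55 = 144
stairs(12) = stairs(11) + stairs(10) = 144 + 89 = 233
stairs(13) = stairs(12) + stairs(11) = 233 + 144 = 377

377


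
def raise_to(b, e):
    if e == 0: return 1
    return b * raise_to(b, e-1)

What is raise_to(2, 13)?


raise_to(2, 13)
= 2 * raise_to(2, 12)
= 2 * 2 * raise_to(2, 11)
= 2 * 2 * 2 * raise_to(2, 10)
= 2 * 2 * 2 * 2 * raise_to(2, 9)
= 2 * 2 * 2 * 2 * 2 * raise_to(2, 8)
= 2 * 2 * 2 * 2 * 2 * 2 * raise_to(2, 7)
= 2 * 2 * 2 * 2 * 2 * 2 * 2 * raise_to(2, 6)
= 2 * 2 * 2 * 2 * 2 * 2 * 2 * 2 * raise_to(2, 5)
= 2 * 2 * 2 * 2 * 2 * 2 * 2 * 2 * 2 * raise_to(2, 4)
= 2 * 2 * 2 * 2 * 2 * 2 * 2 * 2 * 2 * 2 * raise_to(2, 3)
= 2 * 2 * 2 * 2 * 2 * 2 * 2 * 2 * 2 * 2 * 2 * raise_to(2, 2)
= 2 * 2 * 2 * 2 * 2 * 2 * 2 * 2 * 2 * 2 * 2 * 2 * raise_to(2, 1)
= 2 * 2 * 2 * 2 * 2 * 2 * 2 * 2 * 2 * 2 * 2 * 2 * 2 * raise_to(2, 0)
= 2 * 2 * 2 * 2 * 2 * 2 * 2 * 2 * 2 * 2 * 2 * 2 * 2 * 1
= 8192

8192


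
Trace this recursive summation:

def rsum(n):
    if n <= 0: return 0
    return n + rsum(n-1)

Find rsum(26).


rsum(26)
= 26 + 25 + 24 + 23 + 22 + 21 + 20 + 19 + 18 + 17 + 16 + 15 + 14 + 13 + 12 + 11 + 10 + 9 + 8 + 7 + 6 + 5 + 4 + 3 + 2 + 1 + rsum(0)
= 26 + 25 + 24 + 23 + 22 + 21 + 20 + 19 + 18 + 17 + 16 + 15 + 14 + 13 + 12 + 11 + 10 + 9 + 8 + 7 + 6 + 5 + 4 + 3 + 2 + 1 + 0
= 351

351


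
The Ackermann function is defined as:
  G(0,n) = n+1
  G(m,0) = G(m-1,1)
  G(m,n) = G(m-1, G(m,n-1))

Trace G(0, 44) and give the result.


G(0, 44) = 45
Result: G(0, 44) = 45

45


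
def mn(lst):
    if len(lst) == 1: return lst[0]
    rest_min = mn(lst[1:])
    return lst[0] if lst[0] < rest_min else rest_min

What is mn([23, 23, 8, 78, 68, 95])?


mn([23, 23, 8, 78, 68, 95]): compare 23 with mn([23, 8, 78, 68, 95])
mn([23, 8, 78, 68, 95]): compare 23 with mn([8, 78, 68, 95])
mn([8, 78, 68, 95]): compare 8 with mn([78, 68, 95])
mn([78, 68, 95]): compare 78 with mn([68, 95])
mn([68, 95]): compare 68 with mn([95])
mn([95]) = 95  (base case)
Compare 68 with 95 -> 68
Compare 78 with 68 -> 68
Compare 8 with 68 -> 8
Compare 23 with 8 -> 8
Compare 23 with 8 -> 8

8


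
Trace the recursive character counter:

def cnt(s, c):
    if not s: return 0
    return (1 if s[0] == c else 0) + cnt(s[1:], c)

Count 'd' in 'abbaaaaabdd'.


s[0]='a' != 'd' -> 0
s[0]='b' != 'd' -> 0
s[0]='b' != 'd' -> 0
s[0]='a' != 'd' -> 0
s[0]='a' != 'd' -> 0
s[0]='a' != 'd' -> 0
s[0]='a' != 'd' -> 0
s[0]='a' != 'd' -> 0
s[0]='b' != 'd' -> 0
s[0]='d' == 'd' -> 1
s[0]='d' == 'd' -> 1
Sum: 0 + 0 + 0 + 0 + 0 + 0 + 0 + 0 + 0 + 1 + 1 = 2

2


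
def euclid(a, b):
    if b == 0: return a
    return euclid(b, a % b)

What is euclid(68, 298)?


euclid(68, 298) = euclid(298, 68)
euclid(298, 68) = euclid(68, 26)
euclid(68, 26) = euclid(26, 16)
euclid(26, 16) = euclid(16, 10)
euclid(16, 10) = euclid(10, 6)
euclid(10, 6) = euclid(6, 4)
euclid(6, 4) = euclid(4, 2)
euclid(4, 2) = euclid(2, 0)
euclid(2, 0) = 2  (base case)

2


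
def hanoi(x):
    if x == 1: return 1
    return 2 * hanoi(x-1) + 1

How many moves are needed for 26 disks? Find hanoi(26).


hanoi(26) = 2 * hanoi(25) + 1
hanoi(25) = 2 * hanoi(24) + 1
hanoi(24) = 2 * hanoi(23) + 1
hanoi(23) = 2 * hanoi(22) + 1
hanoi(22) = 2 * hanoi(21) + 1
hanoi(21) = 2 * hanoi(20) + 1
hanoi(20) = 2 * hanoi(19) + 1
hanoi(19) = 2 * hanoi(18) + 1
hanoi(18) = 2 * hanoi(17) + 1
hanoi(17) = 2 * hanoi(16) + 1
hanoi(16) = 2 * hanoi(15) + 1
hanoi(15) = 2 * hanoi(14) + 1
hanoi(14) = 2 * hanoi(13) + 1
hanoi(13) = 2 * hanoi(12) + 1
hanoi(12) = 2 * hanoi(11) + 1
hanoi(11) = 2 * hanoi(10) + 1
hanoi(10) = 2 * hanoi(9) + 1
hanoi(9) = 2 * hanoi(8) + 1
hanoi(8) = 2 * hanoi(7) + 1
hanoi(7) = 2 * hanoi(6) + 1
hanoi(6) = 2 * hanoi(5) + 1
hanoi(5) = 2 * hanoi(4) + 1
hanoi(4) = 2 * hanoi(3) + 1
hanoi(3) = 2 * hanoi(2) + 1
hanoi(2) = 2 * hanoi(1) + 1
hanoi(1) = 1  (base case)
hanoi(2) = 2 * 1 + 1 = 3
hanoi(3) = 2 * 3 + 1 = 7
hanoi(4) = 2 * 7 + 1 = 15
hanoi(5) = 2 * 15 + 1 = 31
hanoi(6) = 2 * 31 + 1 = 63
hanoi(7) = 2 * 63 + 1 = 127
hanoi(8) = 2 * 127 + 1 = 255
hanoi(9) = 2 * 255 + 1 = 511
hanoi(10) = 2 * 511 + 1 = 1023
hanoi(11) = 2 * 1023 + 1 = 2047
hanoi(12) = 2 * 2047 + 1 = 4095
hanoi(13) = 2 * 4095 + 1 = 8191
hanoi(14) = 2 * 8191 + 1 = 16383
hanoi(15) = 2 * 16383 + 1 = 32767
hanoi(16) = 2 * 32767 + 1 = 65535
hanoi(17) = 2 * 65535 + 1 = 131071
hanoi(18) = 2 * 131071 + 1 = 262143
hanoi(19) = 2 * 262143 + 1 = 524287
hanoi(20) = 2 * 524287 + 1 = 1048575
hanoi(21) = 2 * 1048575 + 1 = 2097151
hanoi(22) = 2 * 2097151 + 1 = 4194303
hanoi(23) = 2 * 4194303 + 1 = 8388607
hanoi(24) = 2 * 8388607 + 1 = 16777215
hanoi(25) = 2 * 16777215 + 1 = 33554431
hanoi(26) = 2 * 33554431 + 1 = 67108863

67108863


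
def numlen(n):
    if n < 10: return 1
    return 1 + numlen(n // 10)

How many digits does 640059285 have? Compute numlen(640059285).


numlen(640059285) = 1 + numlen(64005928)
numlen(64005928) = 1 + numlen(6400592)
numlen(6400592) = 1 + numlen(640059)
numlen(640059) = 1 + numlen(64005)
numlen(64005) = 1 + numlen(6400)
numlen(6400) = 1 + numlen(640)
numlen(640) = 1 + numlen(64)
numlen(64) = 1 + numlen(6)
numlen(6) = 1  (base case: 6 < 10)
Unwinding: 1 + 1 + 1 + 1 + 1 + 1 + 1 + 1 + 1 = 9

9


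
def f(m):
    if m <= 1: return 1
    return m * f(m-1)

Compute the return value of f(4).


f(4)
= 4 * f(3)
= 4 * 3 * f(2)
= 4 * 3 * 2 * f(1)
= 4 * 3 * 2 * 1
= 24

24


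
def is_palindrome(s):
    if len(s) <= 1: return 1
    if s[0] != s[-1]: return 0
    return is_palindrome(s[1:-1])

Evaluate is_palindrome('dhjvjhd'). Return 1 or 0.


is_palindrome('dhjvjhd'): s[0]='d' == s[-1]='d' -> check is_palindrome('hjvjh')
is_palindrome('hjvjh'): s[0]='h' == s[-1]='h' -> check is_palindrome('jvj')
is_palindrome('jvj'): s[0]='j' == s[-1]='j' -> check is_palindrome('v')
is_palindrome('v'): len <= 1 -> return 1  (base case)
Result: 1 (palindrome)

1


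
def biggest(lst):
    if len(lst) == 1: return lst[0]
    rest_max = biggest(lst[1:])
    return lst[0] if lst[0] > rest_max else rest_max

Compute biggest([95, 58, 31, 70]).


biggest([95, 58, 31, 70]): compare 95 with biggest([58, 31, 70])
biggest([58, 31, 70]): compare 58 with biggest([31, 70])
biggest([31, 70]): compare 31 with biggest([70])
biggest([70]) = 70  (base case)
Compare 31 with 70 -> 70
Compare 58 with 70 -> 70
Compare 95 with 70 -> 95

95


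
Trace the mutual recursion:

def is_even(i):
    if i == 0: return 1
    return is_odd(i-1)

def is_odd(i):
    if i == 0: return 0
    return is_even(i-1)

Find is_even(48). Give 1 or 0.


is_even(48) = is_odd(47)
is_odd(47) = is_even(46)
is_even(46) = is_odd(45)
is_odd(45) = is_even(44)
is_even(44) = is_odd(43)
is_odd(43) = is_even(42)
is_even(42) = is_odd(41)
is_odd(41) = is_even(40)
is_even(40) = is_odd(39)
is_odd(39) = is_even(38)
is_even(38) = is_odd(37)
is_odd(37) = is_even(36)
is_even(36) = is_odd(35)
is_odd(35) = is_even(34)
is_even(34) = is_odd(33)
is_odd(33) = is_even(32)
is_even(32) = is_odd(31)
is_odd(31) = is_even(30)
is_even(30) = is_odd(29)
is_odd(29) = is_even(28)
is_even(28) = is_odd(27)
is_odd(27) = is_even(26)
is_even(26) = is_odd(25)
is_odd(25) = is_even(24)
is_even(24) = is_odd(23)
is_odd(23) = is_even(22)
is_even(22) = is_odd(21)
is_odd(21) = is_even(20)
is_even(20) = is_odd(19)
is_odd(19) = is_even(18)
is_even(18) = is_odd(17)
is_odd(17) = is_even(16)
is_even(16) = is_odd(15)
is_odd(15) = is_even(14)
is_even(14) = is_odd(13)
is_odd(13) = is_even(12)
is_even(12) = is_odd(11)
is_odd(11) = is_even(10)
is_even(10) = is_odd(9)
is_odd(9) = is_even(8)
is_even(8) = is_odd(7)
is_odd(7) = is_even(6)
is_even(6) = is_odd(5)
is_odd(5) = is_even(4)
is_even(4) = is_odd(3)
is_odd(3) = is_even(2)
is_even(2) = is_odd(1)
is_odd(1) = is_even(0)
is_even(0) = 1  (base case)
Result: 1

1


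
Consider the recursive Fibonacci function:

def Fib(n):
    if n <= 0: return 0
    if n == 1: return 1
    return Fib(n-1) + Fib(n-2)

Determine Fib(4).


Computing Fib(4) bottom-up:
Fib(0) = 0
Fib(1) = 1
Fib(2) = Fib(1) + Fib(0) = 1 + 0 = 1
Fib(3) = Fib(2) + Fib(1) = 1 + 1 = 2
Fib(4) = Fib(3) + Fib(2) = 2 + 1 = 3

3


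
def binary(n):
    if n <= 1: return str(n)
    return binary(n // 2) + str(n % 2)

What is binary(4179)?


binary(4179) = binary(2089) + '1'
binary(2089) = binary(1044) + '1'
binary(1044) = binary(522) + '0'
binary(522) = binary(261) + '0'
binary(261) = binary(130) + '1'
binary(130) = binary(65) + '0'
binary(65) = binary(32) + '1'
binary(32) = binary(16) + '0'
binary(16) = binary(8) + '0'
binary(8) = binary(4) + '0'
binary(4) = binary(2) + '0'
binary(2) = binary(1) + '0'
binary(1) = '1'  (base case)
Concatenating: '1' + '0' + '0' + '0' + '0' + '0' + '1' + '0' + '1' + '0' + '0' + '1' + '1' = '1000001010011'

1000001010011


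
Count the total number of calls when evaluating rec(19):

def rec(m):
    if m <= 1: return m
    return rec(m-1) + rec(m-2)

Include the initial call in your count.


Let C(n) = total calls for rec(n)
C(0) = 1, C(1) = 1
C(2) = 1 + C(1) + C(0) = 1 + 1 + 1 = 3
C(3) = 1 + C(2) + C(1) = 1 + 3 + 1 = 5
C(4) = 1 + C(3) + C(2) = 1 + 5 + 3 = 9
C(5) = 1 + C(4) + C(3) = 1 + 9 + 5 = 15
C(6) = 1 + C(5) + C(4) = 1 + 15 + 9 = 25
C(7) = 1 + C(6) + C(5) = 1 + 25 + 15 = 41
C(8) = 1 + C(7) + C(6) = 1 + 41 + 25 = 67
C(9) = 1 + C(8) + C(7) = 1 + 67 + 41 = 109
C(10) = 1 + C(9) + C(8) = 1 + 109 + 67 = 177
C(11) = 1 + C(10) + C(9) = 1 + 177 + 109 = 287
C(12) = 1 + C(11) + C(10) = 1 + 287 + 177 = 465
C(13) = 1 + C(12) + C(11) = 1 + 465 + 287 = 753
C(14) = 1 + C(13) + C(12) = 1 + 753 + 465 = 1219
C(15) = 1 + C(14) + C(13) = 1 + 1219 + 753 = 1973
C(16) = 1 + C(15) + C(14) = 1 + 1973 + 1219 = 3193
C(17) = 1 + C(16) + C(15) = 1 + 3193 + 1973 = 5167
C(18) = 1 + C(17) + C(16) = 1 + 5167 + 3193 = 8361
C(19) = 1 + C(18) + C(17) = 1 + 8361 + 5167 = 13529

13529


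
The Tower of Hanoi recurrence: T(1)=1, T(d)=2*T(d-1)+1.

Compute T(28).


T(28) = 2 * T(27) + 1
T(27) = 2 * T(26) + 1
T(26) = 2 * T(25) + 1
T(25) = 2 * T(24) + 1
T(24) = 2 * T(23) + 1
T(23) = 2 * T(22) + 1
T(22) = 2 * T(21) + 1
T(21) = 2 * T(20) + 1
T(20) = 2 * T(19) + 1
T(19) = 2 * T(18) + 1
T(18) = 2 * T(17) + 1
T(17) = 2 * T(16) + 1
T(16) = 2 * T(15) + 1
T(15) = 2 * T(14) + 1
T(14) = 2 * T(13) + 1
T(13) = 2 * T(12) + 1
T(12) = 2 * T(11) + 1
T(11) = 2 * T(10) + 1
T(10) = 2 * T(9) + 1
T(9) = 2 * T(8) + 1
T(8) = 2 * T(7) + 1
T(7) = 2 * T(6) + 1
T(6) = 2 * T(5) + 1
T(5) = 2 * T(4) + 1
T(4) = 2 * T(3) + 1
T(3) = 2 * T(2) + 1
T(2) = 2 * T(1) + 1
T(1) = 1  (base case)
T(2) = 2 * 1 + 1 = 3
T(3) = 2 * 3 + 1 = 7
T(4) = 2 * 7 + 1 = 15
T(5) = 2 * 15 + 1 = 31
T(6) = 2 * 31 + 1 = 63
T(7) = 2 * 63 + 1 = 127
T(8) = 2 * 127 + 1 = 255
T(9) = 2 * 255 + 1 = 511
T(10) = 2 * 511 + 1 = 1023
T(11) = 2 * 1023 + 1 = 2047
T(12) = 2 * 2047 + 1 = 4095
T(13) = 2 * 4095 + 1 = 8191
T(14) = 2 * 8191 + 1 = 16383
T(15) = 2 * 16383 + 1 = 32767
T(16) = 2 * 32767 + 1 = 65535
T(17) = 2 * 65535 + 1 = 131071
T(18) = 2 * 131071 + 1 = 262143
T(19) = 2 * 262143 + 1 = 524287
T(20) = 2 * 524287 + 1 = 1048575
T(21) = 2 * 1048575 + 1 = 2097151
T(22) = 2 * 2097151 + 1 = 4194303
T(23) = 2 * 4194303 + 1 = 8388607
T(24) = 2 * 8388607 + 1 = 16777215
T(25) = 2 * 16777215 + 1 = 33554431
T(26) = 2 * 33554431 + 1 = 67108863
T(27) = 2 * 67108863 + 1 = 134217727
T(28) = 2 * 134217727 + 1 = 268435455

268435455


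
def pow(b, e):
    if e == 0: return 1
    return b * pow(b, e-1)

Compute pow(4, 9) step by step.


pow(4, 9)
= 4 * pow(4, 8)
= 4 * 4 * pow(4, 7)
= 4 * 4 * 4 * pow(4, 6)
= 4 * 4 * 4 * 4 * pow(4, 5)
= 4 * 4 * 4 * 4 * 4 * pow(4, 4)
= 4 * 4 * 4 * 4 * 4 * 4 * pow(4, 3)
= 4 * 4 * 4 * 4 * 4 * 4 * 4 * pow(4, 2)
= 4 * 4 * 4 * 4 * 4 * 4 * 4 * 4 * pow(4, 1)
= 4 * 4 * 4 * 4 * 4 * 4 * 4 * 4 * 4 * pow(4, 0)
= 4 * 4 * 4 * 4 * 4 * 4 * 4 * 4 * 4 * 1
= 262144

262144


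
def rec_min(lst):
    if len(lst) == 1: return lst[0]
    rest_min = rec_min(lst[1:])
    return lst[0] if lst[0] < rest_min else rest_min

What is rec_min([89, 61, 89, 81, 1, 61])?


rec_min([89, 61, 89, 81, 1, 61]): compare 89 with rec_min([61, 89, 81, 1, 61])
rec_min([61, 89, 81, 1, 61]): compare 61 with rec_min([89, 81, 1, 61])
rec_min([89, 81, 1, 61]): compare 89 with rec_min([81, 1, 61])
rec_min([81, 1, 61]): compare 81 with rec_min([1, 61])
rec_min([1, 61]): compare 1 with rec_min([61])
rec_min([61]) = 61  (base case)
Compare 1 with 61 -> 1
Compare 81 with 1 -> 1
Compare 89 with 1 -> 1
Compare 61 with 1 -> 1
Compare 89 with 1 -> 1

1


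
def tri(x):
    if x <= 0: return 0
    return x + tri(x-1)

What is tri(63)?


tri(63)
= 63 + 62 + 61 + 60 + 59 + 58 + 57 + 56 + 55 + 54 + 53 + 52 + 51 + 50 + 49 + 48 + 47 + 46 + 45 + 44 + 43 + 42 + 41 + 40 + 39 + 38 + 37 + 36 + 35 + 34 + 33 + 32 + 31 + 30 + 29 + 28 + 27 + 26 + 25 + 24 + 23 + 22 + 21 + 20 + 19 + 18 + 17 + 16 + 15 + 14 + 13 + 12 + 11 + 10 + 9 + 8 + 7 + 6 + 5 + 4 + 3 + 2 + 1 + tri(0)
= 63 + 62 + 61 + 60 + 59 + 58 + 57 + 56 + 55 + 54 + 53 + 52 + 51 + 50 + 49 + 48 + 47 + 46 + 45 + 44 + 43 + 42 + 41 + 40 + 39 + 38 + 37 + 36 + 35 + 34 + 33 + 32 + 31 + 30 + 29 + 28 + 27 + 26 + 25 + 24 + 23 + 22 + 21 + 20 + 19 + 18 + 17 + 16 + 15 + 14 + 13 + 12 + 11 + 10 + 9 + 8 + 7 + 6 + 5 + 4 + 3 + 2 + 1 + 0
= 2016

2016


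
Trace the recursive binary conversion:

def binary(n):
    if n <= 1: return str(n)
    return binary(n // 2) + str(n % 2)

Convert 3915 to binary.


binary(3915) = binary(1957) + '1'
binary(1957) = binary(978) + '1'
binary(978) = binary(489) + '0'
binary(489) = binary(244) + '1'
binary(244) = binary(122) + '0'
binary(122) = binary(61) + '0'
binary(61) = binary(30) + '1'
binary(30) = binary(15) + '0'
binary(15) = binary(7) + '1'
binary(7) = binary(3) + '1'
binary(3) = binary(1) + '1'
binary(1) = '1'  (base case)
Concatenating: '1' + '1' + '1' + '1' + '0' + '1' + '0' + '0' + '1' + '0' + '1' + '1' = '111101001011'

111101001011


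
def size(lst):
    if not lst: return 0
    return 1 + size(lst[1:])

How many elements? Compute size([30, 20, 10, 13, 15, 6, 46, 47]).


size([30, 20, 10, 13, 15, 6, 46, 47]) = 1 + size([20, 10, 13, 15, 6, 46, 47])
size([20, 10, 13, 15, 6, 46, 47]) = 1 + size([10, 13, 15, 6, 46, 47])
size([10, 13, 15, 6, 46, 47]) = 1 + size([13, 15, 6, 46, 47])
size([13, 15, 6, 46, 47]) = 1 + size([15, 6, 46, 47])
size([15, 6, 46, 47]) = 1 + size([6, 46, 47])
size([6, 46, 47]) = 1 + size([46, 47])
size([46, 47]) = 1 + size([47])
size([47]) = 1 + size([])
size([]) = 0  (base case)
Unwinding: 1 + 1 + 1 + 1 + 1 + 1 + 1 + 1 + 0 = 8

8


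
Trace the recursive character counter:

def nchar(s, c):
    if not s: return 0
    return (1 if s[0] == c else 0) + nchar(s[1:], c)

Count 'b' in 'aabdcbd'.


s[0]='a' != 'b' -> 0
s[0]='a' != 'b' -> 0
s[0]='b' == 'b' -> 1
s[0]='d' != 'b' -> 0
s[0]='c' != 'b' -> 0
s[0]='b' == 'b' -> 1
s[0]='d' != 'b' -> 0
Sum: 0 + 0 + 1 + 0 + 0 + 1 + 0 = 2

2


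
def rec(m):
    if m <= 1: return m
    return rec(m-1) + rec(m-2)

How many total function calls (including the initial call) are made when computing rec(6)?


Let C(n) = total calls for rec(n)
C(0) = 1, C(1) = 1
C(2) = 1 + C(1) + C(0) = 1 + 1 + 1 = 3
C(3) = 1 + C(2) + C(1) = 1 + 3 + 1 = 5
C(4) = 1 + C(3) + C(2) = 1 + 5 + 3 = 9
C(5) = 1 + C(4) + C(3) = 1 + 9 + 5 = 15
C(6) = 1 + C(5) + C(4) = 1 + 15 + 9 = 25

25


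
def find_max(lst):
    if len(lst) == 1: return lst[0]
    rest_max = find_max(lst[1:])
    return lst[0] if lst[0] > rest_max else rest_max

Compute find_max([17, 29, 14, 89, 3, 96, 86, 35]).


find_max([17, 29, 14, 89, 3, 96, 86, 35]): compare 17 with find_max([29, 14, 89, 3, 96, 86, 35])
find_max([29, 14, 89, 3, 96, 86, 35]): compare 29 with find_max([14, 89, 3, 96, 86, 35])
find_max([14, 89, 3, 96, 86, 35]): compare 14 with find_max([89, 3, 96, 86, 35])
find_max([89, 3, 96, 86, 35]): compare 89 with find_max([3, 96, 86, 35])
find_max([3, 96, 86, 35]): compare 3 with find_max([96, 86, 35])
find_max([96, 86, 35]): compare 96 with find_max([86, 35])
find_max([86, 35]): compare 86 with find_max([35])
find_max([35]) = 35  (base case)
Compare 86 with 35 -> 86
Compare 96 with 86 -> 96
Compare 3 with 96 -> 96
Compare 89 with 96 -> 96
Compare 14 with 96 -> 96
Compare 29 with 96 -> 96
Compare 17 with 96 -> 96

96


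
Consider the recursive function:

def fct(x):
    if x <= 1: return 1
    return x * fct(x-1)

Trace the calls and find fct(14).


fct(14)
= 14 * fct(13)
= 14 * 13 * fct(12)
= 14 * 13 * 12 * fct(11)
= 14 * 13 * 12 * 11 * fct(10)
= 14 * 13 * 12 * 11 * 10 * fct(9)
= 14 * 13 * 12 * 11 * 10 * 9 * fct(8)
= 14 * 13 * 12 * 11 * 10 * 9 * 8 * fct(7)
= 14 * 13 * 12 * 11 * 10 * 9 * 8 * 7 * fct(6)
= 14 * 13 * 12 * 11 * 10 * 9 * 8 * 7 * 6 * fct(5)
= 14 * 13 * 12 * 11 * 10 * 9 * 8 * 7 * 6 * 5 * fct(4)
= 14 * 13 * 12 * 11 * 10 * 9 * 8 * 7 * 6 * 5 * 4 * fct(3)
= 14 * 13 * 12 * 11 * 10 * 9 * 8 * 7 * 6 * 5 * 4 * 3 * fct(2)
= 14 * 13 * 12 * 11 * 10 * 9 * 8 * 7 * 6 * 5 * 4 * 3 * 2 * fct(1)
= 14 * 13 * 12 * 11 * 10 * 9 * 8 * 7 * 6 * 5 * 4 * 3 * 2 * 1
= 87178291200

87178291200


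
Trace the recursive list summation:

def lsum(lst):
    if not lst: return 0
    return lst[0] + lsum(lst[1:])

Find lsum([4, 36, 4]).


lsum([4, 36, 4]) = 4 + lsum([36, 4])
lsum([36, 4]) = 36 + lsum([4])
lsum([4]) = 4 + lsum([])
lsum([]) = 0  (base case)
Total: 4 + 36 + 4 + 0 = 44

44


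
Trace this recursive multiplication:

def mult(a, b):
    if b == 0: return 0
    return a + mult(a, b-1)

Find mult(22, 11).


mult(22, 11) = 22 + mult(22, 10)
mult(22, 10) = 22 + mult(22, 9)
mult(22, 9) = 22 + mult(22, 8)
mult(22, 8) = 22 + mult(22, 7)
mult(22, 7) = 22 + mult(22, 6)
mult(22, 6) = 22 + mult(22, 5)
mult(22, 5) = 22 + mult(22, 4)
mult(22, 4) = 22 + mult(22, 3)
mult(22, 3) = 22 + mult(22, 2)
mult(22, 2) = 22 + mult(22, 1)
mult(22, 1) = 22 + mult(22, 0)
mult(22, 0) = 0  (base case)
Total: 22 + 22 + 22 + 22 + 22 + 22 + 22 + 22 + 22 + 22 + 22 + 0 = 242

242


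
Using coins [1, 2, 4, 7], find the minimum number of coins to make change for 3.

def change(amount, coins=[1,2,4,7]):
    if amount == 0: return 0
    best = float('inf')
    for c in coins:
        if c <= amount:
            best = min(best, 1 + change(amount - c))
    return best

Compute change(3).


Building up with DP:
change(0) = 0
change(1) = min(1+change(0)=1+0=1) = 1
change(2) = min(1+change(1)=1+1=2, 1+change(0)=1+0=1) = 1
change(3) = min(1+change(2)=1+1=2, 1+change(1)=1+1=2) = 2

2


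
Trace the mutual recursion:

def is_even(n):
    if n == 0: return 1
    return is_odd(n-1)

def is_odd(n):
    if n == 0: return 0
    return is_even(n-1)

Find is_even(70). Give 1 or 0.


is_even(70) = is_odd(69)
is_odd(69) = is_even(68)
is_even(68) = is_odd(67)
is_odd(67) = is_even(66)
is_even(66) = is_odd(65)
is_odd(65) = is_even(64)
is_even(64) = is_odd(63)
is_odd(63) = is_even(62)
is_even(62) = is_odd(61)
is_odd(61) = is_even(60)
is_even(60) = is_odd(59)
is_odd(59) = is_even(58)
is_even(58) = is_odd(57)
is_odd(57) = is_even(56)
is_even(56) = is_odd(55)
is_odd(55) = is_even(54)
is_even(54) = is_odd(53)
is_odd(53) = is_even(52)
is_even(52) = is_odd(51)
is_odd(51) = is_even(50)
is_even(50) = is_odd(49)
is_odd(49) = is_even(48)
is_even(48) = is_odd(47)
is_odd(47) = is_even(46)
is_even(46) = is_odd(45)
is_odd(45) = is_even(44)
is_even(44) = is_odd(43)
is_odd(43) = is_even(42)
is_even(42) = is_odd(41)
is_odd(41) = is_even(40)
is_even(40) = is_odd(39)
is_odd(39) = is_even(38)
is_even(38) = is_odd(37)
is_odd(37) = is_even(36)
is_even(36) = is_odd(35)
is_odd(35) = is_even(34)
is_even(34) = is_odd(33)
is_odd(33) = is_even(32)
is_even(32) = is_odd(31)
is_odd(31) = is_even(30)
is_even(30) = is_odd(29)
is_odd(29) = is_even(28)
is_even(28) = is_odd(27)
is_odd(27) = is_even(26)
is_even(26) = is_odd(25)
is_odd(25) = is_even(24)
is_even(24) = is_odd(23)
is_odd(23) = is_even(22)
is_even(22) = is_odd(21)
is_odd(21) = is_even(20)
is_even(20) = is_odd(19)
is_odd(19) = is_even(18)
is_even(18) = is_odd(17)
is_odd(17) = is_even(16)
is_even(16) = is_odd(15)
is_odd(15) = is_even(14)
is_even(14) = is_odd(13)
is_odd(13) = is_even(12)
is_even(12) = is_odd(11)
is_odd(11) = is_even(10)
is_even(10) = is_odd(9)
is_odd(9) = is_even(8)
is_even(8) = is_odd(7)
is_odd(7) = is_even(6)
is_even(6) = is_odd(5)
is_odd(5) = is_even(4)
is_even(4) = is_odd(3)
is_odd(3) = is_even(2)
is_even(2) = is_odd(1)
is_odd(1) = is_even(0)
is_even(0) = 1  (base case)
Result: 1

1


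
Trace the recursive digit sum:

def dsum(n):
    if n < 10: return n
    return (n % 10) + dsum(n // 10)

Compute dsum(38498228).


dsum(38498228) = 8 + dsum(3849822)
dsum(3849822) = 2 + dsum(384982)
dsum(384982) = 2 + dsum(38498)
dsum(38498) = 8 + dsum(3849)
dsum(3849) = 9 + dsum(384)
dsum(384) = 4 + dsum(38)
dsum(38) = 8 + dsum(3)
dsum(3) = 3  (base case)
Total: 8 + 2 + 2 + 8 + 9 + 4 + 8 + 3 = 44

44


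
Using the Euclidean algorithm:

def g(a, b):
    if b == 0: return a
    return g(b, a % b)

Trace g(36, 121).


g(36, 121) = g(121, 36)
g(121, 36) = g(36, 13)
g(36, 13) = g(13, 10)
g(13, 10) = g(10, 3)
g(10, 3) = g(3, 1)
g(3, 1) = g(1, 0)
g(1, 0) = 1  (base case)

1


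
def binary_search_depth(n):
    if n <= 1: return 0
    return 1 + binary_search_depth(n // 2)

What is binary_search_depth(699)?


699 / 2 = 349
349 / 2 = 174
174 / 2 = 87
87 / 2 = 43
43 / 2 = 21
21 / 2 = 10
10 / 2 = 5
5 / 2 = 2
2 / 2 = 1
Reached 1 after 9 halvings

9


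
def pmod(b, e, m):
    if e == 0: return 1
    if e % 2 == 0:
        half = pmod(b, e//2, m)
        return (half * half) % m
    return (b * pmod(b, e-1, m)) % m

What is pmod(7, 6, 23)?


pmod(7, 6, 23): e is even, compute pmod(7, 3, 23)
  pmod(7, 3, 23): e is odd, compute pmod(7, 2, 23)
    pmod(7, 2, 23): e is even, compute pmod(7, 1, 23)
      pmod(7, 1, 23): e is odd, compute pmod(7, 0, 23)
        pmod(7, 0, 23) = 1
      (7 * 1) % 23 = 7
    half=7, (7*7) % 23 = 3
  (7 * 3) % 23 = 21
half=21, (21*21) % 23 = 4

4


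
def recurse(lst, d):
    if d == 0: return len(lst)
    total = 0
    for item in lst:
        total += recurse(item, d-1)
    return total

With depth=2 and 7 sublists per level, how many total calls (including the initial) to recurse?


At depth 0 (root): 1 call
At depth 1: each of 1 parents calls recurse on 7 children = 7 calls
At depth 2: each of 7 parents calls recurse on 7 children = 49 calls
Total: 1 + 7 + 49 = 57

57


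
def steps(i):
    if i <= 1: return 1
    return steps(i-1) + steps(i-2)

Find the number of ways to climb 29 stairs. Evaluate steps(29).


Building up from base cases:
steps(0) = 1
steps(1) = 1
steps(2) = steps(1) + steps(0) = 1 + 1 = 2
steps(3) = steps(2) + steps(1) = 2 + 1 = 3
steps(4) = steps(3) + steps(2) = 3 + 2 = 5
steps(5) = steps(4) + steps(3) = 5 + 3 = 8
steps(6) = steps(5) + steps(4) = 8 + 5 = 13
steps(7) = steps(6) + steps(5) = 13 + 8 = 21
steps(8) = steps(7) + steps(6) = 21 + 13 = 34
steps(9) = steps(8) + steps(7) = 34 + 21 = 55
steps(10) = steps(9) + steps(8) = 55 + 34 = 89
steps(11) = steps(10) + steps(9) = 89 + 55 = 144
steps(12) = steps(11) + steps(10) = 144 + 89 = 233
steps(13) = steps(12) + steps(11) = 233 + 144 = 377
steps(14) = steps(13) + steps(12) = 377 + 233 = 610
steps(15) = steps(14) + steps(13) = 610 + 377 = 987
steps(16) = steps(15) + steps(14) = 987 + 610 = 1597
steps(17) = steps(16) + steps(15) = 1597 + 987 = 2584
steps(18) = steps(17) + steps(16) = 2584 + 1597 = 4181
steps(19) = steps(18) + steps(17) = 4181 + 2584 = 6765
steps(20) = steps(19) + steps(18) = 6765 + 4181 = 10946
steps(21) = steps(20) + steps(19) = 10946 + 6765 = 17711
steps(22) = steps(21) + steps(20) = 17711 + 10946 = 28657
steps(23) = steps(22) + steps(21) = 28657 + 17711 = 46368
steps(24) = steps(23) + steps(22) = 46368 + 28657 = 75025
steps(25) = steps(24) + steps(23) = 75025 + 46368 = 121393
steps(26) = steps(25) + steps(24) = 121393 + 75025 = 196418
steps(27) = steps(26) + steps(25) = 196418 + 121393 = 317811
steps(28) = steps(27) + steps(26) = 317811 + 196418 = 514229
steps(29) = steps(28) + steps(27) = 514229 + 317811 = 832040

832040


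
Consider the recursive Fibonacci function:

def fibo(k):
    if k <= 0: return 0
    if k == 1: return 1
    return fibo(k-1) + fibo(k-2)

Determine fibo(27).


Computing fibo(27) bottom-up:
fibo(0) = 0
fibo(1) = 1
fibo(2) = fibo(1) + fibo(0) = 1 + 0 = 1
fibo(3) = fibo(2) + fibo(1) = 1 + 1 = 2
fibo(4) = fibo(3) + fibo(2) = 2 + 1 = 3
fibo(5) = fibo(4) + fibo(3) = 3 + 2 = 5
fibo(6) = fibo(5) + fibo(4) = 5 + 3 = 8
fibo(7) = fibo(6) + fibo(5) = 8 + 5 = 13
fibo(8) = fibo(7) + fibo(6) = 13 + 8 = 21
fibo(9) = fibo(8) + fibo(7) = 21 + 13 = 34
fibo(10) = fibo(9) + fibo(8) = 34 + 21 = 55
fibo(11) = fibo(10) + fibo(9) = 55 + 34 = 89
fibo(12) = fibo(11) + fibo(10) = 89 + 55 = 144
fibo(13) = fibo(12) + fibo(11) = 144 + 89 = 233
fibo(14) = fibo(13) + fibo(12) = 233 + 144 = 377
fibo(15) = fibo(14) + fibo(13) = 377 + 233 = 610
fibo(16) = fibo(15) + fibo(14) = 610 + 377 = 987
fibo(17) = fibo(16) + fibo(15) = 987 + 610 = 1597
fibo(18) = fibo(17) + fibo(16) = 1597 + 987 = 2584
fibo(19) = fibo(18) + fibo(17) = 2584 + 1597 = 4181
fibo(20) = fibo(19) + fibo(18) = 4181 + 2584 = 6765
fibo(21) = fibo(20) + fibo(19) = 6765 + 4181 = 10946
fibo(22) = fibo(21) + fibo(20) = 10946 + 6765 = 17711
fibo(23) = fibo(22) + fibo(21) = 17711 + 10946 = 28657
fibo(24) = fibo(23) + fibo(22) = 28657 + 17711 = 46368
fibo(25) = fibo(24) + fibo(23) = 46368 + 28657 = 75025
fibo(26) = fibo(25) + fibo(24) = 75025 + 46368 = 121393
fibo(27) = fibo(26) + fibo(25) = 121393 + 75025 = 196418

196418


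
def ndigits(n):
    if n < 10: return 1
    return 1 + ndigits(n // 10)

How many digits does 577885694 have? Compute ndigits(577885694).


ndigits(577885694) = 1 + ndigits(57788569)
ndigits(57788569) = 1 + ndigits(5778856)
ndigits(5778856) = 1 + ndigits(577885)
ndigits(577885) = 1 + ndigits(57788)
ndigits(57788) = 1 + ndigits(5778)
ndigits(5778) = 1 + ndigits(577)
ndigits(577) = 1 + ndigits(57)
ndigits(57) = 1 + ndigits(5)
ndigits(5) = 1  (base case: 5 < 10)
Unwinding: 1 + 1 + 1 + 1 + 1 + 1 + 1 + 1 + 1 = 9

9


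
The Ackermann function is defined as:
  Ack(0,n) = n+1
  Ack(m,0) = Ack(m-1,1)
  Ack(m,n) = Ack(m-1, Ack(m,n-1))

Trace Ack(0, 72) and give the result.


Ack(0, 72) = 73
Result: Ack(0, 72) = 73

73


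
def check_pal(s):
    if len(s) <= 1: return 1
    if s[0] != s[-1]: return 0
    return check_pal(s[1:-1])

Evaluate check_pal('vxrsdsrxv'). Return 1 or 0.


check_pal('vxrsdsrxv'): s[0]='v' == s[-1]='v' -> check check_pal('xrsdsrx')
check_pal('xrsdsrx'): s[0]='x' == s[-1]='x' -> check check_pal('rsdsr')
check_pal('rsdsr'): s[0]='r' == s[-1]='r' -> check check_pal('sds')
check_pal('sds'): s[0]='s' == s[-1]='s' -> check check_pal('d')
check_pal('d'): len <= 1 -> return 1  (base case)
Result: 1 (palindrome)

1


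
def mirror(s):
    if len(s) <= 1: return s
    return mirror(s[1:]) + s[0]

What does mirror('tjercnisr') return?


mirror('tjercnisr') = mirror('jercnisr') + 't'
mirror('jercnisr') = mirror('ercnisr') + 'j'
mirror('ercnisr') = mirror('rcnisr') + 'e'
mirror('rcnisr') = mirror('cnisr') + 'r'
mirror('cnisr') = mirror('nisr') + 'c'
mirror('nisr') = mirror('isr') + 'n'
mirror('isr') = mirror('sr') + 'i'
mirror('sr') = mirror('r') + 's'
mirror('r') = 'r'  (base case)
Concatenating: 'r' + 's' + 'i' + 'n' + 'c' + 'r' + 'e' + 'j' + 't' = 'rsincrejt'

rsincrejt


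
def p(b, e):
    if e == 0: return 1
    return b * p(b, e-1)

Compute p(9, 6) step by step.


p(9, 6)
= 9 * p(9, 5)
= 9 * 9 * p(9, 4)
= 9 * 9 * 9 * p(9, 3)
= 9 * 9 * 9 * 9 * p(9, 2)
= 9 * 9 * 9 * 9 * 9 * p(9, 1)
= 9 * 9 * 9 * 9 * 9 * 9 * p(9, 0)
= 9 * 9 * 9 * 9 * 9 * 9 * 1
= 531441

531441


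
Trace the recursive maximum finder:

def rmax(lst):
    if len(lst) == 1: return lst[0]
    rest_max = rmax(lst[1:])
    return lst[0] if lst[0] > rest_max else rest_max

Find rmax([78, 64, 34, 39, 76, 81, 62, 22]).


rmax([78, 64, 34, 39, 76, 81, 62, 22]): compare 78 with rmax([64, 34, 39, 76, 81, 62, 22])
rmax([64, 34, 39, 76, 81, 62, 22]): compare 64 with rmax([34, 39, 76, 81, 62, 22])
rmax([34, 39, 76, 81, 62, 22]): compare 34 with rmax([39, 76, 81, 62, 22])
rmax([39, 76, 81, 62, 22]): compare 39 with rmax([76, 81, 62, 22])
rmax([76, 81, 62, 22]): compare 76 with rmax([81, 62, 22])
rmax([81, 62, 22]): compare 81 with rmax([62, 22])
rmax([62, 22]): compare 62 with rmax([22])
rmax([22]) = 22  (base case)
Compare 62 with 22 -> 62
Compare 81 with 62 -> 81
Compare 76 with 81 -> 81
Compare 39 with 81 -> 81
Compare 34 with 81 -> 81
Compare 64 with 81 -> 81
Compare 78 with 81 -> 81

81


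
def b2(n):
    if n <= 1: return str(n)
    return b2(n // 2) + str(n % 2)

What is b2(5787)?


b2(5787) = b2(2893) + '1'
b2(2893) = b2(1446) + '1'
b2(1446) = b2(723) + '0'
b2(723) = b2(361) + '1'
b2(361) = b2(180) + '1'
b2(180) = b2(90) + '0'
b2(90) = b2(45) + '0'
b2(45) = b2(22) + '1'
b2(22) = b2(11) + '0'
b2(11) = b2(5) + '1'
b2(5) = b2(2) + '1'
b2(2) = b2(1) + '0'
b2(1) = '1'  (base case)
Concatenating: '1' + '0' + '1' + '1' + '0' + '1' + '0' + '0' + '1' + '1' + '0' + '1' + '1' = '1011010011011'

1011010011011


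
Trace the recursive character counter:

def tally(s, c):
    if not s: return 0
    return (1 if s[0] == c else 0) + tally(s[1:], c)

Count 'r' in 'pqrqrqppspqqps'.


s[0]='p' != 'r' -> 0
s[0]='q' != 'r' -> 0
s[0]='r' == 'r' -> 1
s[0]='q' != 'r' -> 0
s[0]='r' == 'r' -> 1
s[0]='q' != 'r' -> 0
s[0]='p' != 'r' -> 0
s[0]='p' != 'r' -> 0
s[0]='s' != 'r' -> 0
s[0]='p' != 'r' -> 0
s[0]='q' != 'r' -> 0
s[0]='q' != 'r' -> 0
s[0]='p' != 'r' -> 0
s[0]='s' != 'r' -> 0
Sum: 0 + 0 + 1 + 0 + 1 + 0 + 0 + 0 + 0 + 0 + 0 + 0 + 0 + 0 = 2

2


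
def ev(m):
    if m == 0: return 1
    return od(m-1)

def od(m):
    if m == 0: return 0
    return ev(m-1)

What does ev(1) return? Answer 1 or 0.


ev(1) = od(0)
od(0) = 0  (base case)
Result: 0

0


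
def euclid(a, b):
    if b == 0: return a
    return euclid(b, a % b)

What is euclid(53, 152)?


euclid(53, 152) = euclid(152, 53)
euclid(152, 53) = euclid(53, 46)
euclid(53, 46) = euclid(46, 7)
euclid(46, 7) = euclid(7, 4)
euclid(7, 4) = euclid(4, 3)
euclid(4, 3) = euclid(3, 1)
euclid(3, 1) = euclid(1, 0)
euclid(1, 0) = 1  (base case)

1


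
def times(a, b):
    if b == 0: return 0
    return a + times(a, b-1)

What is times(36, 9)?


times(36, 9) = 36 + times(36, 8)
times(36, 8) = 36 + times(36, 7)
times(36, 7) = 36 + times(36, 6)
times(36, 6) = 36 + times(36, 5)
times(36, 5) = 36 + times(36, 4)
times(36, 4) = 36 + times(36, 3)
times(36, 3) = 36 + times(36, 2)
times(36, 2) = 36 + times(36, 1)
times(36, 1) = 36 + times(36, 0)
times(36, 0) = 0  (base case)
Total: 36 + 36 + 36 + 36 + 36 + 36 + 36 + 36 + 36 + 0 = 324

324


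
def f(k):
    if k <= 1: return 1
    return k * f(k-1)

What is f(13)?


f(13)
= 13 * f(12)
= 13 * 12 * f(11)
= 13 * 12 * 11 * f(10)
= 13 * 12 * 11 * 10 * f(9)
= 13 * 12 * 11 * 10 * 9 * f(8)
= 13 * 12 * 11 * 10 * 9 * 8 * f(7)
= 13 * 12 * 11 * 10 * 9 * 8 * 7 * f(6)
= 13 * 12 * 11 * 10 * 9 * 8 * 7 * 6 * f(5)
= 13 * 12 * 11 * 10 * 9 * 8 * 7 * 6 * 5 * f(4)
= 13 * 12 * 11 * 10 * 9 * 8 * 7 * 6 * 5 * 4 * f(3)
= 13 * 12 * 11 * 10 * 9 * 8 * 7 * 6 * 5 * 4 * 3 * f(2)
= 13 * 12 * 11 * 10 * 9 * 8 * 7 * 6 * 5 * 4 * 3 * 2 * f(1)
= 13 * 12 * 11 * 10 * 9 * 8 * 7 * 6 * 5 * 4 * 3 * 2 * 1
= 6227020800

6227020800


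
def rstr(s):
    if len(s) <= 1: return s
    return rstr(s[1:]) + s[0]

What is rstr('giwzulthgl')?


rstr('giwzulthgl') = rstr('iwzulthgl') + 'g'
rstr('iwzulthgl') = rstr('wzulthgl') + 'i'
rstr('wzulthgl') = rstr('zulthgl') + 'w'
rstr('zulthgl') = rstr('ulthgl') + 'z'
rstr('ulthgl') = rstr('lthgl') + 'u'
rstr('lthgl') = rstr('thgl') + 'l'
rstr('thgl') = rstr('hgl') + 't'
rstr('hgl') = rstr('gl') + 'h'
rstr('gl') = rstr('l') + 'g'
rstr('l') = 'l'  (base case)
Concatenating: 'l' + 'g' + 'h' + 't' + 'l' + 'u' + 'z' + 'w' + 'i' + 'g' = 'lghtluzwig'

lghtluzwig


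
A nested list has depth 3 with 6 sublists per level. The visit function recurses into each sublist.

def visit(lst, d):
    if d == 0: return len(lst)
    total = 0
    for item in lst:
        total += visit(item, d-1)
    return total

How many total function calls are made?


At depth 0 (root): 1 call
At depth 1: each of 1 parents calls visit on 6 children = 6 calls
At depth 2: each of 6 parents calls visit on 6 children = 36 calls
At depth 3: each of 36 parents calls visit on 6 children = 216 calls
Total: 1 + 6 + 36 + 216 = 259

259


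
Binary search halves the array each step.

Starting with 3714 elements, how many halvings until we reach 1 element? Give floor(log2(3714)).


3714 / 2 = 1857
1857 / 2 = 928
928 / 2 = 464
464 / 2 = 232
232 / 2 = 116
116 / 2 = 58
58 / 2 = 29
29 / 2 = 14
14 / 2 = 7
7 / 2 = 3
3 / 2 = 1
Reached 1 after 11 halvings

11


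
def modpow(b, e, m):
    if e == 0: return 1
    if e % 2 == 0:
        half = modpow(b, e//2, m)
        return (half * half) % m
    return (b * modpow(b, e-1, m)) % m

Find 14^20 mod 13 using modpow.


modpow(14, 20, 13): e is even, compute modpow(14, 10, 13)
  modpow(14, 10, 13): e is even, compute modpow(14, 5, 13)
    modpow(14, 5, 13): e is odd, compute modpow(14, 4, 13)
      modpow(14, 4, 13): e is even, compute modpow(14, 2, 13)
        modpow(14, 2, 13): e is even, compute modpow(14, 1, 13)
          modpow(14, 1, 13): e is odd, compute modpow(14, 0, 13)
          modpow(14, 0, 13) = 1
          (14 * 1) % 13 = 1
        half=1, (1*1) % 13 = 1
      half=1, (1*1) % 13 = 1
    (14 * 1) % 13 = 1
  half=1, (1*1) % 13 = 1
half=1, (1*1) % 13 = 1

1


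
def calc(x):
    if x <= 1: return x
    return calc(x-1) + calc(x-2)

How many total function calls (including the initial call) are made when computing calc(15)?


Let C(n) = total calls for calc(n)
C(0) = 1, C(1) = 1
C(2) = 1 + C(1) + C(0) = 1 + 1 + 1 = 3
C(3) = 1 + C(2) + C(1) = 1 + 3 + 1 = 5
C(4) = 1 + C(3) + C(2) = 1 + 5 + 3 = 9
C(5) = 1 + C(4) + C(3) = 1 + 9 + 5 = 15
C(6) = 1 + C(5) + C(4) = 1 + 15 + 9 = 25
C(7) = 1 + C(6) + C(5) = 1 + 25 + 15 = 41
C(8) = 1 + C(7) + C(6) = 1 + 41 + 25 = 67
C(9) = 1 + C(8) + C(7) = 1 + 67 + 41 = 109
C(10) = 1 + C(9) + C(8) = 1 + 109 + 67 = 177
C(11) = 1 + C(10) + C(9) = 1 + 177 + 109 = 287
C(12) = 1 + C(11) + C(10) = 1 + 287 + 177 = 465
C(13) = 1 + C(12) + C(11) = 1 + 465 + 287 = 753
C(14) = 1 + C(13) + C(12) = 1 + 753 + 465 = 1219
C(15) = 1 + C(14) + C(13) = 1 + 1219 + 753 = 1973

1973


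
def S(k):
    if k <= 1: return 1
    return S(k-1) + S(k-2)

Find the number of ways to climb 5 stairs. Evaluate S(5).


Building up from base cases:
S(0) = 1
S(1) = 1
S(2) = S(1) + S(0) = 1 + 1 = 2
S(3) = S(2) + S(1) = 2 + 1 = 3
S(4) = S(3) + S(2) = 3 + 2 = 5
S(5) = S(4) + S(3) = 5 + 3 = 8

8
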